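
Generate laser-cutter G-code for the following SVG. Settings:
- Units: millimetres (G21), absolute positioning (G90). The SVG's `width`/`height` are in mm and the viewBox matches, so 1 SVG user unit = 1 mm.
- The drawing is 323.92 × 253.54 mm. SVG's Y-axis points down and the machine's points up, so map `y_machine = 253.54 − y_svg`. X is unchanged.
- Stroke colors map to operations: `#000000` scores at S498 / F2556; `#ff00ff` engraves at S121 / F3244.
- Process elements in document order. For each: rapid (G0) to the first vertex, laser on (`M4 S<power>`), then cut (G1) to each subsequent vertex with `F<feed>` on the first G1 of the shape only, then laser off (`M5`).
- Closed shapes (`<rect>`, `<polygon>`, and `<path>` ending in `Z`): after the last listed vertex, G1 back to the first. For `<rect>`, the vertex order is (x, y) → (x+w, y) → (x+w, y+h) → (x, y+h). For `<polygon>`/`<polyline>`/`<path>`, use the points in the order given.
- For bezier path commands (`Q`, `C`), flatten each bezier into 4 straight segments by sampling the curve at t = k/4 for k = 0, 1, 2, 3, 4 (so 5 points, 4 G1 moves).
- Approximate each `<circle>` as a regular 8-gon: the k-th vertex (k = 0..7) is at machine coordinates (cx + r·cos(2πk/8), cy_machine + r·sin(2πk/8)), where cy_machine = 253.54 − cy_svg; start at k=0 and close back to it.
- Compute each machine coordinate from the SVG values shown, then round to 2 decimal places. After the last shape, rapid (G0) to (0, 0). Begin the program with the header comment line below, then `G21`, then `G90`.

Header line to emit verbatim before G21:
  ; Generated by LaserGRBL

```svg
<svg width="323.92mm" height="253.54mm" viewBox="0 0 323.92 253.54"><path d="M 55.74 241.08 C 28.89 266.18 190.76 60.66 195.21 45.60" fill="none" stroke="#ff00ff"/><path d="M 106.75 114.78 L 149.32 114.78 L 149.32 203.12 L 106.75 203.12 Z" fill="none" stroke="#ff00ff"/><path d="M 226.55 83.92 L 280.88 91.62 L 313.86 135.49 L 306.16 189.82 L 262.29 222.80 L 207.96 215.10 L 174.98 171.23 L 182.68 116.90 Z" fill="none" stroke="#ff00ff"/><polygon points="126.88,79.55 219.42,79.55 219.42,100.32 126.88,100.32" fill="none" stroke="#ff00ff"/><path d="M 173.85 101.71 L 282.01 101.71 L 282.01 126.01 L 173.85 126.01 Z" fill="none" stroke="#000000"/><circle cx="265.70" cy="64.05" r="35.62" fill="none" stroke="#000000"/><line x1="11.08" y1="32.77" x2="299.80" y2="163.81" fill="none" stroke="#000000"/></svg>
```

; Generated by LaserGRBL
G21
G90
G0 X55.74 Y12.46
M4 S121
G1 X65.58 Y30.30 F3244
G1 X113.74 Y95.14
G1 X167.76 Y167.51
G1 X195.21 Y207.94
M5
G0 X106.75 Y138.76
M4 S121
G1 X149.32 Y138.76 F3244
G1 X149.32 Y50.42
G1 X106.75 Y50.42
G1 X106.75 Y138.76
M5
G0 X226.55 Y169.62
M4 S121
G1 X280.88 Y161.92 F3244
G1 X313.86 Y118.05
G1 X306.16 Y63.72
G1 X262.29 Y30.74
G1 X207.96 Y38.44
G1 X174.98 Y82.31
G1 X182.68 Y136.64
G1 X226.55 Y169.62
M5
G0 X126.88 Y173.99
M4 S121
G1 X219.42 Y173.99 F3244
G1 X219.42 Y153.22
G1 X126.88 Y153.22
G1 X126.88 Y173.99
M5
G0 X173.85 Y151.83
M4 S498
G1 X282.01 Y151.83 F2556
G1 X282.01 Y127.53
G1 X173.85 Y127.53
G1 X173.85 Y151.83
M5
G0 X301.32 Y189.49
M4 S498
G1 X290.89 Y214.68 F2556
G1 X265.70 Y225.11
G1 X240.51 Y214.68
G1 X230.08 Y189.49
G1 X240.51 Y164.30
G1 X265.70 Y153.87
G1 X290.89 Y164.30
G1 X301.32 Y189.49
M5
G0 X11.08 Y220.77
M4 S498
G1 X299.80 Y89.73 F2556
M5
G0 X0.00 Y0.00

1 u = 1 mm; y_m = 253.54 − y.

[1] `<path>` cubic bezier, #ff00ff→engrave S121 F3244: (55.74,12.46) → (65.58,30.30) → (113.74,95.14) → (167.76,167.51) → (195.21,207.94)

[2] `<path>` rectangle, #ff00ff→engrave S121 F3244: (106.75,138.76) → (149.32,138.76) → (149.32,50.42) → (106.75,50.42) → (106.75,138.76) (closed)

[3] `<path>` regular polygon, #ff00ff→engrave S121 F3244: (226.55,169.62) → (280.88,161.92) → (313.86,118.05) → (306.16,63.72) → (262.29,30.74) → (207.96,38.44) → (174.98,82.31) → (182.68,136.64) → (226.55,169.62) (closed)

[4] `<polygon>` rectangle, #ff00ff→engrave S121 F3244: (126.88,173.99) → (219.42,173.99) → (219.42,153.22) → (126.88,153.22) → (126.88,173.99) (closed)

[5] `<path>` rectangle, #000000→score S498 F2556: (173.85,151.83) → (282.01,151.83) → (282.01,127.53) → (173.85,127.53) → (173.85,151.83) (closed)

[6] `<circle>` circle, #000000→score S498 F2556: (301.32,189.49) → (290.89,214.68) → (265.70,225.11) → (240.51,214.68) → (230.08,189.49) → (240.51,164.30) → (265.70,153.87) → (290.89,164.30) → (301.32,189.49) (closed)

[7] `<line>` line segment, #000000→score S498 F2556: (11.08,220.77) → (299.80,89.73)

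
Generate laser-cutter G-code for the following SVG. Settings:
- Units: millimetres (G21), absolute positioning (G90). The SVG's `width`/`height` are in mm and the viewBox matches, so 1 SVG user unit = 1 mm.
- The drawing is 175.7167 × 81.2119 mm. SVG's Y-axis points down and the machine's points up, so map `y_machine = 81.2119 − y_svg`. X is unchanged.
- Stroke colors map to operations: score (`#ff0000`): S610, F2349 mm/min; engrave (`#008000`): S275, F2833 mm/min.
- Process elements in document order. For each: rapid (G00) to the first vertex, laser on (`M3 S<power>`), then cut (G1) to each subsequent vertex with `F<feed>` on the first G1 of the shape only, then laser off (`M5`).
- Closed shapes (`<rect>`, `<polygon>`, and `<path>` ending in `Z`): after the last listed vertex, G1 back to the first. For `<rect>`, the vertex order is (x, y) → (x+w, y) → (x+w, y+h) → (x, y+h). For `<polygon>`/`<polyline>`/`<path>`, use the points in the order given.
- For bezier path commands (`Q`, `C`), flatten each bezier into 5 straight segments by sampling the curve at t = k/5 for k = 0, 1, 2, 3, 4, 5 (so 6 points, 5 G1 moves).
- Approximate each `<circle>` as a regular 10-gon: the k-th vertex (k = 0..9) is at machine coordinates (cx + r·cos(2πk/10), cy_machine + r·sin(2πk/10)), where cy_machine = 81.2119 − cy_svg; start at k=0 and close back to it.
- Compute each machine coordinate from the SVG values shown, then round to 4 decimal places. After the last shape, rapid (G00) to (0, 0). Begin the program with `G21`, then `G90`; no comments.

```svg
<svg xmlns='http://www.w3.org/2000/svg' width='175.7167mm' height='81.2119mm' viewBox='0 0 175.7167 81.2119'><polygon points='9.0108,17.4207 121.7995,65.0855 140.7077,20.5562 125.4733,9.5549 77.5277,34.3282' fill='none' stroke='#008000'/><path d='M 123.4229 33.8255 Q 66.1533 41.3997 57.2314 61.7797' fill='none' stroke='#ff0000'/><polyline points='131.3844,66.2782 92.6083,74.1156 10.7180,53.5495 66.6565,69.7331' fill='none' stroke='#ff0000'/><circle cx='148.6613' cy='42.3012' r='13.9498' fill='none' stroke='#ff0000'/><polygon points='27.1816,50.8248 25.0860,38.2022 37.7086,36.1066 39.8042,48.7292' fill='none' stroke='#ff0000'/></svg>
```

G21
G90
G00 X9.0108 Y63.7912
M3 S275
G1 X121.7995 Y16.1264 F2833
G1 X140.7077 Y60.6557
G1 X125.4733 Y71.6570
G1 X77.5277 Y46.8837
G1 X9.0108 Y63.7912
M5
G00 X123.4229 Y47.3864
M3 S610
G1 X102.4490 Y43.8445 F2349
G1 X85.3429 Y39.2781
G1 X72.1046 Y33.6873
G1 X62.7341 Y27.0720
G1 X57.2314 Y19.4322
M5
G00 X131.3844 Y14.9337
M3 S610
G1 X92.6083 Y7.0963 F2349
G1 X10.7180 Y27.6624
G1 X66.6565 Y11.4788
M5
G00 X162.6111 Y38.9107
M3 S610
G1 X159.9469 Y47.1102 F2349
G1 X152.9720 Y52.1777
G1 X144.3506 Y52.1777
G1 X137.3757 Y47.1102
G1 X134.7115 Y38.9107
G1 X137.3757 Y30.7112
G1 X144.3506 Y25.6437
G1 X152.9720 Y25.6437
G1 X159.9469 Y30.7112
G1 X162.6111 Y38.9107
M5
G00 X27.1816 Y30.3871
M3 S610
G1 X25.0860 Y43.0097 F2349
G1 X37.7086 Y45.1053
G1 X39.8042 Y32.4827
G1 X27.1816 Y30.3871
M5
G00 X0.0000 Y0.0000

Since the viewBox matches the mm dimensions, user units are millimetres directly. The only transform is the Y-flip y_m = 81.2119 − y_svg.

Shape 1 is a closed polygon drawn with `<polygon>`. Its stroke #008000 means engrave at S275, F2833. After flipping Y the toolpath is (9.0108,63.7912) → (121.7995,16.1264) → (140.7077,60.6557) → (125.4733,71.6570) → (77.5277,46.8837) → (9.0108,63.7912), returning to the start.

Shape 2 is a quadratic bezier drawn with `<path>`. Its stroke #ff0000 means score at S610, F2349. After flipping Y the toolpath is (123.4229,47.3864) → (102.4490,43.8445) → (85.3429,39.2781) → (72.1046,33.6873) → (62.7341,27.0720) → (57.2314,19.4322).

Shape 3 is a open polyline drawn with `<polyline>`. Its stroke #ff0000 means score at S610, F2349. After flipping Y the toolpath is (131.3844,14.9337) → (92.6083,7.0963) → (10.7180,27.6624) → (66.6565,11.4788).

Shape 4 is a circle drawn with `<circle>`. Its stroke #ff0000 means score at S610, F2349. After flipping Y the toolpath is (162.6111,38.9107) → (159.9469,47.1102) → (152.9720,52.1777) → (144.3506,52.1777) → (137.3757,47.1102) → (134.7115,38.9107) → (137.3757,30.7112) → (144.3506,25.6437) → (152.9720,25.6437) → (159.9469,30.7112) → (162.6111,38.9107), returning to the start.

Shape 5 is a regular polygon drawn with `<polygon>`. Its stroke #ff0000 means score at S610, F2349. After flipping Y the toolpath is (27.1816,30.3871) → (25.0860,43.0097) → (37.7086,45.1053) → (39.8042,32.4827) → (27.1816,30.3871), returning to the start.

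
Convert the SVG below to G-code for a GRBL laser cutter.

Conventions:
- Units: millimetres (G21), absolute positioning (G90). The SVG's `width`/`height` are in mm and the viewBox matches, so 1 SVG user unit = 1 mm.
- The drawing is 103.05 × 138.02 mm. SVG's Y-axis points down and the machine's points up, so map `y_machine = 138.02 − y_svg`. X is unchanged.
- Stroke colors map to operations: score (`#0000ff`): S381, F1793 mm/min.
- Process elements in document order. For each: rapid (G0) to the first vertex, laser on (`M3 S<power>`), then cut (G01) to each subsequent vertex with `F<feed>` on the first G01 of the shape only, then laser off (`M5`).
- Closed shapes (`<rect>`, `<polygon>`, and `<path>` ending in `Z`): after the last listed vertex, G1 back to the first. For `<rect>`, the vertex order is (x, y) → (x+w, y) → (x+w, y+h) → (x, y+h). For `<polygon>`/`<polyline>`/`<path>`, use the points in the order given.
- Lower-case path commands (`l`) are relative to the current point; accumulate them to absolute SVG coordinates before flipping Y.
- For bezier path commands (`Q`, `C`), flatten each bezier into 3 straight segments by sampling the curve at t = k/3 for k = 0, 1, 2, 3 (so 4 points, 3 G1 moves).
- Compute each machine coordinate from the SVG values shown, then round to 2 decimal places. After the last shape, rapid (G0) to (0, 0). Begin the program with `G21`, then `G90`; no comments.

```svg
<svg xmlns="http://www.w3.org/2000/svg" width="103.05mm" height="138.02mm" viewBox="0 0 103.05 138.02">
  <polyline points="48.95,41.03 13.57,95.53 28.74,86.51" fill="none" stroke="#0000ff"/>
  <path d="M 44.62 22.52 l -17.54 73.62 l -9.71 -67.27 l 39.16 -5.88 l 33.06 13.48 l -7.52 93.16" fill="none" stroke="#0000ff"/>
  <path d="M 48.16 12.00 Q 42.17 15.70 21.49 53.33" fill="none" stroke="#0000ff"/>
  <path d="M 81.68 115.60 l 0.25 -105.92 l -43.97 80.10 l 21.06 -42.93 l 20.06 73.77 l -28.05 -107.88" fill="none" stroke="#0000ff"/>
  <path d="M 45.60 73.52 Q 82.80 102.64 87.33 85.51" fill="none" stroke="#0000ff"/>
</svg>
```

viewBox `0 0 103.05 138.02` with mm width/height → 1 unit = 1 mm. Flip: y_m = 138.02 − y_svg.

**Shape 1** — `<polyline>` open polyline, stroke `#0000ff` → score (S381, F1793). Machine vertices: (48.95,96.99) → (13.57,42.49) → (28.74,51.51). Open path.

**Shape 2** — `<path>` open polyline, stroke `#0000ff` → score (S381, F1793). Machine vertices: (44.62,115.50) → (27.08,41.88) → (17.37,109.15) → (56.53,115.03) → (89.59,101.55) → (82.07,8.39). Open path.

**Shape 3** — `<path>` quadratic bezier, stroke `#0000ff` → score (S381, F1793). Control points (SVG): P0=(48.16,12.00), P1=(42.17,15.70), P2=(21.49,53.33); sampled at t=k/3. Machine vertices: (48.16,126.02) → (42.53,119.78) → (33.64,106.01) → (21.49,84.69). Open path.

**Shape 4** — `<path>` open polyline, stroke `#0000ff` → score (S381, F1793). Machine vertices: (81.68,22.42) → (81.93,128.34) → (37.96,48.24) → (59.02,91.17) → (79.08,17.40) → (51.03,125.28). Open path.

**Shape 5** — `<path>` quadratic bezier, stroke `#0000ff` → score (S381, F1793). Control points (SVG): P0=(45.60,73.52), P1=(82.80,102.64), P2=(87.33,85.51); sampled at t=k/3. Machine vertices: (45.60,64.50) → (66.77,50.23) → (80.68,46.23) → (87.33,52.51). Open path.

G21
G90
G0 X48.95 Y96.99
M3 S381
G01 X13.57 Y42.49 F1793
G01 X28.74 Y51.51
M5
G0 X44.62 Y115.50
M3 S381
G01 X27.08 Y41.88 F1793
G01 X17.37 Y109.15
G01 X56.53 Y115.03
G01 X89.59 Y101.55
G01 X82.07 Y8.39
M5
G0 X48.16 Y126.02
M3 S381
G01 X42.53 Y119.78 F1793
G01 X33.64 Y106.01
G01 X21.49 Y84.69
M5
G0 X81.68 Y22.42
M3 S381
G01 X81.93 Y128.34 F1793
G01 X37.96 Y48.24
G01 X59.02 Y91.17
G01 X79.08 Y17.40
G01 X51.03 Y125.28
M5
G0 X45.60 Y64.50
M3 S381
G01 X66.77 Y50.23 F1793
G01 X80.68 Y46.23
G01 X87.33 Y52.51
M5
G0 X0.00 Y0.00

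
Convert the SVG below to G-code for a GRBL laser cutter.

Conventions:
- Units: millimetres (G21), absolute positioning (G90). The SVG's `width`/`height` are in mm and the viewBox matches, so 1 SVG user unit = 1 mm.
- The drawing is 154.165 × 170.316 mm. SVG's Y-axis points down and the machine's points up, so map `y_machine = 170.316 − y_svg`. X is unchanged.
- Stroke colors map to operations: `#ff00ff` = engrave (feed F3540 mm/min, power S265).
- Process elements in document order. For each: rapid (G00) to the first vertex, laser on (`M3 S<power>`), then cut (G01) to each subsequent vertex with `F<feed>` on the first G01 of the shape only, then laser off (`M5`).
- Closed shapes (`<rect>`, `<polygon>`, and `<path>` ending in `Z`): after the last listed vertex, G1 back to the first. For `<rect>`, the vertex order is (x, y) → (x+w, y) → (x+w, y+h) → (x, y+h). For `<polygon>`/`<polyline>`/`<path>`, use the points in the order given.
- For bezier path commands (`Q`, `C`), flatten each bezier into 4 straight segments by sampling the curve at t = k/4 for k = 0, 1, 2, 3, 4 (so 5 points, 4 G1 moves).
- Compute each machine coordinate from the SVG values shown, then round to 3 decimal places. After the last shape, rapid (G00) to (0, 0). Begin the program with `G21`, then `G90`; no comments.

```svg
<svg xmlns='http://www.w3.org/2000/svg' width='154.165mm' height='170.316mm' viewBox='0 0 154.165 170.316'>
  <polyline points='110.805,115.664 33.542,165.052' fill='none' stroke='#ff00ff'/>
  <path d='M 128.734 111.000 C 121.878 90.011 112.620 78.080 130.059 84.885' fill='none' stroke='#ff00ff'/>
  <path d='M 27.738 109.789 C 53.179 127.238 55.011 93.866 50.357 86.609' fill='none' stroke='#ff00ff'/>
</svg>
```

G21
G90
G00 X110.805 Y54.652
M3 S265
G01 X33.542 Y5.264 F3540
M5
G00 X128.734 Y59.316
M3 S265
G01 X123.596 Y73.208 F3540
G01 X120.286 Y82.796
G01 X121.531 Y87.173
G01 X130.059 Y85.431
M5
G00 X27.738 Y60.527
M3 S265
G01 X42.660 Y55.767 F3540
G01 X50.333 Y62.852
G01 X52.364 Y74.570
G01 X50.357 Y83.707
M5
G00 X0.000 Y0.000

Since the viewBox matches the mm dimensions, user units are millimetres directly. The only transform is the Y-flip y_m = 170.316 − y_svg.

Shape 1 is a line segment drawn with `<polyline>`. Its stroke #ff00ff means engrave at S265, F3540. After flipping Y the toolpath is (110.805,54.652) → (33.542,5.264).

Shape 2 is a cubic bezier drawn with `<path>`. Its stroke #ff00ff means engrave at S265, F3540. After flipping Y the toolpath is (128.734,59.316) → (123.596,73.208) → (120.286,82.796) → (121.531,87.173) → (130.059,85.431).

Shape 3 is a cubic bezier drawn with `<path>`. Its stroke #ff00ff means engrave at S265, F3540. After flipping Y the toolpath is (27.738,60.527) → (42.660,55.767) → (50.333,62.852) → (52.364,74.570) → (50.357,83.707).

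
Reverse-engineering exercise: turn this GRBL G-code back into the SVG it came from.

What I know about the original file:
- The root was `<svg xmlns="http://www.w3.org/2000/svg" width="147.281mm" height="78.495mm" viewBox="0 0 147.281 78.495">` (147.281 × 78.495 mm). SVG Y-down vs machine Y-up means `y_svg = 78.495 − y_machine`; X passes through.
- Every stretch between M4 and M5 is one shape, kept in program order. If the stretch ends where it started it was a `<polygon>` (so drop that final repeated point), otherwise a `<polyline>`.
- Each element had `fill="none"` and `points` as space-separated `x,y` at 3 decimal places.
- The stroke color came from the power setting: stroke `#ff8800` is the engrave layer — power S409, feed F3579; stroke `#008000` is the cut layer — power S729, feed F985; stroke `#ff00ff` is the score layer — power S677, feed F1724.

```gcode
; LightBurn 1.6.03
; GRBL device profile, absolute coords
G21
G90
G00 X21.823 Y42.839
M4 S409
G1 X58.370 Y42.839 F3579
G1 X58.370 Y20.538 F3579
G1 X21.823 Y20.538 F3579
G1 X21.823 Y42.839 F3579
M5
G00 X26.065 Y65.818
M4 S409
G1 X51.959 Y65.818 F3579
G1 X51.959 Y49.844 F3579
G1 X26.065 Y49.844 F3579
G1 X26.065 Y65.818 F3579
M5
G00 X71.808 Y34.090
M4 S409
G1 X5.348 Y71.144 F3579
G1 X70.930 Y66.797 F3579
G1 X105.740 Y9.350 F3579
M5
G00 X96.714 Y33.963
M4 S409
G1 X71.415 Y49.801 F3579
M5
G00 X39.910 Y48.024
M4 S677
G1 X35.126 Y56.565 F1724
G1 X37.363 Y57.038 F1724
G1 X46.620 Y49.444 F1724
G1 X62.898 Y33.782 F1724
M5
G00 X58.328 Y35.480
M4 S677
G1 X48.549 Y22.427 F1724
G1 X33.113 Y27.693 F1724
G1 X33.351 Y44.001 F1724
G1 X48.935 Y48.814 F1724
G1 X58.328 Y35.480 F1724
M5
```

y_svg = 78.495 − y_m.

[1] S409→`#ff8800` (engrave); closed run; points: 21.823,35.656 58.370,35.656 58.370,57.957 21.823,57.957

[2] S409→`#ff8800` (engrave); closed run; points: 26.065,12.677 51.959,12.677 51.959,28.651 26.065,28.651

[3] S409→`#ff8800` (engrave); open run; points: 71.808,44.405 5.348,7.351 70.930,11.698 105.740,69.145

[4] S409→`#ff8800` (engrave); open run; points: 96.714,44.532 71.415,28.694

[5] S677→`#ff00ff` (score); open run; points: 39.910,30.471 35.126,21.930 37.363,21.457 46.620,29.051 62.898,44.713

[6] S677→`#ff00ff` (score); closed run; points: 58.328,43.015 48.549,56.068 33.113,50.802 33.351,34.494 48.935,29.681

<svg xmlns="http://www.w3.org/2000/svg" width="147.281mm" height="78.495mm" viewBox="0 0 147.281 78.495">
  <polygon points="21.823,35.656 58.370,35.656 58.370,57.957 21.823,57.957" fill="none" stroke="#ff8800"/>
  <polygon points="26.065,12.677 51.959,12.677 51.959,28.651 26.065,28.651" fill="none" stroke="#ff8800"/>
  <polyline points="71.808,44.405 5.348,7.351 70.930,11.698 105.740,69.145" fill="none" stroke="#ff8800"/>
  <polyline points="96.714,44.532 71.415,28.694" fill="none" stroke="#ff8800"/>
  <polyline points="39.910,30.471 35.126,21.930 37.363,21.457 46.620,29.051 62.898,44.713" fill="none" stroke="#ff00ff"/>
  <polygon points="58.328,43.015 48.549,56.068 33.113,50.802 33.351,34.494 48.935,29.681" fill="none" stroke="#ff00ff"/>
</svg>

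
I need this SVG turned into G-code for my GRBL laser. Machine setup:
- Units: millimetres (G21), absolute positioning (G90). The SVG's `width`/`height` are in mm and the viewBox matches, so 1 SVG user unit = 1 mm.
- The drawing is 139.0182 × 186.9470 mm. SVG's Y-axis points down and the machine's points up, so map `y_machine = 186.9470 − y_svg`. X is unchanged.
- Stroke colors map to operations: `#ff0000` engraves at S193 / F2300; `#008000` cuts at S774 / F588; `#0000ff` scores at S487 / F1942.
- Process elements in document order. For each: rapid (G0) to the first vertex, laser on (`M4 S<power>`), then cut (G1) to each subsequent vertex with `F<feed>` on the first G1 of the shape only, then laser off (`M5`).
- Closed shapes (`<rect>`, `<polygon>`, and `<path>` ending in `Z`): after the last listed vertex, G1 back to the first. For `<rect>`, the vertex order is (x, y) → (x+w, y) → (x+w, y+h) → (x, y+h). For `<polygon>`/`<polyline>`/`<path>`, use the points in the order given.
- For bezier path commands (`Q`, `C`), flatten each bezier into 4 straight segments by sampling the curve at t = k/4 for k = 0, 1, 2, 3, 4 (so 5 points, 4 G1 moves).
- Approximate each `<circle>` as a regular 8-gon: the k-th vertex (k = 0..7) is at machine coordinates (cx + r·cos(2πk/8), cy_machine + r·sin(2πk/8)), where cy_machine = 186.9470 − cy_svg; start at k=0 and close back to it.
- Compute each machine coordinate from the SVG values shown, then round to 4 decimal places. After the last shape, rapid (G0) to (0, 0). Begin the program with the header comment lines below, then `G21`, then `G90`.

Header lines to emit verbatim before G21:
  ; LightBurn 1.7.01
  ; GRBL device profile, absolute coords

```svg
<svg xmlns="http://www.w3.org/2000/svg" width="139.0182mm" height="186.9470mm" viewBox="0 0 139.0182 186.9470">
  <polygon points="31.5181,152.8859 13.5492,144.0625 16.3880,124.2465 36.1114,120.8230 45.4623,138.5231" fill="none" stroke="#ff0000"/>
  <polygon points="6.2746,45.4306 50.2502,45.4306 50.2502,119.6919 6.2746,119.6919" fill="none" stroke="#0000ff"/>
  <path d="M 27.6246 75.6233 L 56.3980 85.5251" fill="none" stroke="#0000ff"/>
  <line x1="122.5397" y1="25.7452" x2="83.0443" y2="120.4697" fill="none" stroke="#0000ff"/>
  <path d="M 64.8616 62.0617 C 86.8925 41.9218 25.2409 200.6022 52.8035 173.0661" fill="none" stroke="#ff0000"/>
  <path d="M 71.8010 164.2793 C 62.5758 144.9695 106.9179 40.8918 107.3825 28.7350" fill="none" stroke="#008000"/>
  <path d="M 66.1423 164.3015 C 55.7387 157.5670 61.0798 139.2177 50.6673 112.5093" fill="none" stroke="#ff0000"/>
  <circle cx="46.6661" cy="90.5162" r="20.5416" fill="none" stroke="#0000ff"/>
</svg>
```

; LightBurn 1.7.01
; GRBL device profile, absolute coords
G21
G90
G0 X31.5181 Y34.0611
M4 S193
G1 X13.5492 Y42.8845 F2300
G1 X16.3880 Y62.7005
G1 X36.1114 Y66.1240
G1 X45.4623 Y48.4239
G1 X31.5181 Y34.0611
M5
G0 X6.2746 Y141.5164
M4 S487
G1 X50.2502 Y141.5164 F1942
G1 X50.2502 Y67.2551
G1 X6.2746 Y67.2551
G1 X6.2746 Y141.5164
M5
G0 X27.6246 Y111.3237
M4 S487
G1 X56.3980 Y101.4219 F1942
M5
G0 X122.5397 Y161.2018
M4 S487
G1 X83.0443 Y66.4773 F1942
M5
G0 X64.8616 Y124.8853
M4 S193
G1 X68.3958 Y112.1651 F2300
G1 X56.7582 Y66.6095
G1 X46.1577 Y22.4407
G1 X52.8035 Y13.8809
M5
G0 X71.8010 Y22.6677
M4 S774
G1 X73.4034 Y50.2833 F588
G1 X85.9581 Y93.1222
G1 X100.3296 Y134.6200
G1 X107.3825 Y158.2120
M5
G0 X66.1423 Y22.6455
M4 S193
G1 X60.7996 Y29.8233 F2300
G1 X58.4081 Y41.0514
G1 X56.0150 Y56.0246
G1 X50.6673 Y74.4377
M5
G0 X67.2077 Y96.4308
M4 S487
G1 X61.1912 Y110.9559 F1942
G1 X46.6661 Y116.9724
G1 X32.1410 Y110.9559
G1 X26.1245 Y96.4308
G1 X32.1410 Y81.9057
G1 X46.6661 Y75.8892
G1 X61.1912 Y81.9057
G1 X67.2077 Y96.4308
M5
G0 X0.0000 Y0.0000

1 u = 1 mm; y_m = 186.9470 − y.

[1] `<polygon>` regular polygon, #ff0000→engrave S193 F2300: (31.5181,34.0611) → (13.5492,42.8845) → (16.3880,62.7005) → (36.1114,66.1240) → (45.4623,48.4239) → (31.5181,34.0611) (closed)

[2] `<polygon>` rectangle, #0000ff→score S487 F1942: (6.2746,141.5164) → (50.2502,141.5164) → (50.2502,67.2551) → (6.2746,67.2551) → (6.2746,141.5164) (closed)

[3] `<path>` line segment, #0000ff→score S487 F1942: (27.6246,111.3237) → (56.3980,101.4219)

[4] `<line>` line segment, #0000ff→score S487 F1942: (122.5397,161.2018) → (83.0443,66.4773)

[5] `<path>` cubic bezier, #ff0000→engrave S193 F2300: (64.8616,124.8853) → (68.3958,112.1651) → (56.7582,66.6095) → (46.1577,22.4407) → (52.8035,13.8809)

[6] `<path>` cubic bezier, #008000→cut S774 F588: (71.8010,22.6677) → (73.4034,50.2833) → (85.9581,93.1222) → (100.3296,134.6200) → (107.3825,158.2120)

[7] `<path>` cubic bezier, #ff0000→engrave S193 F2300: (66.1423,22.6455) → (60.7996,29.8233) → (58.4081,41.0514) → (56.0150,56.0246) → (50.6673,74.4377)

[8] `<circle>` circle, #0000ff→score S487 F1942: (67.2077,96.4308) → (61.1912,110.9559) → (46.6661,116.9724) → (32.1410,110.9559) → (26.1245,96.4308) → (32.1410,81.9057) → (46.6661,75.8892) → (61.1912,81.9057) → (67.2077,96.4308) (closed)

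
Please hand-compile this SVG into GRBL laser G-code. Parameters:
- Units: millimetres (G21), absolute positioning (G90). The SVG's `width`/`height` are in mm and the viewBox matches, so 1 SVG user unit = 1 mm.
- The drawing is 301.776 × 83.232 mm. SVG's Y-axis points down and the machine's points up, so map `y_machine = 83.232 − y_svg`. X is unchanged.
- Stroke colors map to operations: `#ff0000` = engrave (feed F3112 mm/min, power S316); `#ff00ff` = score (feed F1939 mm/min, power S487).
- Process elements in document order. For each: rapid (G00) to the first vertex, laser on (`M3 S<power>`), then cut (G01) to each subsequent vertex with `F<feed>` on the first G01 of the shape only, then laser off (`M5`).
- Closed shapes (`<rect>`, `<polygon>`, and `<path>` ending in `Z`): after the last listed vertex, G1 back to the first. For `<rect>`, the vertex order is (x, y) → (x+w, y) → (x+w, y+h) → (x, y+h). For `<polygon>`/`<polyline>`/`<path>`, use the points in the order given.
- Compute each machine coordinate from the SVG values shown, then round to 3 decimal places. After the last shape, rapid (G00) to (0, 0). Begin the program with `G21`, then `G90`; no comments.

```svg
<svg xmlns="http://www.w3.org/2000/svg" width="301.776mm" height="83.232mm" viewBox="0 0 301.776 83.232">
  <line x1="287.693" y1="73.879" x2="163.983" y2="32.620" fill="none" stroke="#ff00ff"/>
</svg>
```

G21
G90
G00 X287.693 Y9.353
M3 S487
G01 X163.983 Y50.612 F1939
M5
G00 X0.000 Y0.000

1 u = 1 mm; y_m = 83.232 − y.

[1] `<line>` line segment, #ff00ff→score S487 F1939: (287.693,9.353) → (163.983,50.612)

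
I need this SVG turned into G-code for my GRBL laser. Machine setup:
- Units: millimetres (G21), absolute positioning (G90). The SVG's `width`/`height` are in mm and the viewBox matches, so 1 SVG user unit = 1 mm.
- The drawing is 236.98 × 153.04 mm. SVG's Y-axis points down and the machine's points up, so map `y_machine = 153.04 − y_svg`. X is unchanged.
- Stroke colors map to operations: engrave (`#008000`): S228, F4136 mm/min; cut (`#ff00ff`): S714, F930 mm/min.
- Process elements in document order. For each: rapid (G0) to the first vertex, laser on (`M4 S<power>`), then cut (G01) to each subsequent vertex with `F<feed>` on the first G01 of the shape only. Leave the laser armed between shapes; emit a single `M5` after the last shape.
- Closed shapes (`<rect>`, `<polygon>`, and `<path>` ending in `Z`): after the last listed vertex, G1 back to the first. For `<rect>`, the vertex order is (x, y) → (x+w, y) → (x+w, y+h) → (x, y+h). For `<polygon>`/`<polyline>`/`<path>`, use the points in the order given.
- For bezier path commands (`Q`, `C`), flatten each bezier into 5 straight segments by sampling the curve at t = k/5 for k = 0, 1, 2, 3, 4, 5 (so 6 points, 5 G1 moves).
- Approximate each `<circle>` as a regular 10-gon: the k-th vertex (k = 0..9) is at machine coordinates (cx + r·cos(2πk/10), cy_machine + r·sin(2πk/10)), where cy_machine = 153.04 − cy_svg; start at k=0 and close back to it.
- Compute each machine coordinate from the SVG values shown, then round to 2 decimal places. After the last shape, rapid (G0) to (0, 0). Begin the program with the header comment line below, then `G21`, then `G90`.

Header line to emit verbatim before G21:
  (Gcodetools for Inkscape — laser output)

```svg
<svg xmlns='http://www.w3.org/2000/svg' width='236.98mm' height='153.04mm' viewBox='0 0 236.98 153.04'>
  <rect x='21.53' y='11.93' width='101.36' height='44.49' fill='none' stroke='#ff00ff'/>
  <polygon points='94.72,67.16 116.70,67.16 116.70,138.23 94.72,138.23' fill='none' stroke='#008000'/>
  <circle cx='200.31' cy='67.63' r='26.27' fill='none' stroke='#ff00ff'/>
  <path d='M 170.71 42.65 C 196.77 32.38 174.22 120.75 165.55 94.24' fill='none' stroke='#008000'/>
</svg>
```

Since the viewBox matches the mm dimensions, user units are millimetres directly. The only transform is the Y-flip y_m = 153.04 − y_svg.

Shape 1 is a rectangle drawn with `<rect>`. Its stroke #ff00ff means cut at S714, F930. After flipping Y the toolpath is (21.53,141.11) → (122.89,141.11) → (122.89,96.62) → (21.53,96.62) → (21.53,141.11), returning to the start.

Shape 2 is a rectangle drawn with `<polygon>`. Its stroke #008000 means engrave at S228, F4136. After flipping Y the toolpath is (94.72,85.88) → (116.70,85.88) → (116.70,14.81) → (94.72,14.81) → (94.72,85.88), returning to the start.

Shape 3 is a circle drawn with `<circle>`. Its stroke #ff00ff means cut at S714, F930. After flipping Y the toolpath is (226.58,85.41) → (221.56,100.85) → (208.43,110.39) → (192.19,110.39) → (179.06,100.85) → (174.04,85.41) → (179.06,69.97) → (192.19,60.43) → (208.43,60.43) → (221.56,69.97) → (226.58,85.41), returning to the start.

Shape 4 is a cubic bezier drawn with `<path>`. Its stroke #008000 means engrave at S228, F4136. After flipping Y the toolpath is (170.71,110.39) → (181.01,106.42) → (182.65,89.03) → (178.62,68.47) → (171.92,54.97) → (165.55,58.80).

(Gcodetools for Inkscape — laser output)
G21
G90
G0 X21.53 Y141.11
M4 S714
G01 X122.89 Y141.11 F930
G01 X122.89 Y96.62
G01 X21.53 Y96.62
G01 X21.53 Y141.11
G0 X94.72 Y85.88
M4 S228
G01 X116.70 Y85.88 F4136
G01 X116.70 Y14.81
G01 X94.72 Y14.81
G01 X94.72 Y85.88
G0 X226.58 Y85.41
M4 S714
G01 X221.56 Y100.85 F930
G01 X208.43 Y110.39
G01 X192.19 Y110.39
G01 X179.06 Y100.85
G01 X174.04 Y85.41
G01 X179.06 Y69.97
G01 X192.19 Y60.43
G01 X208.43 Y60.43
G01 X221.56 Y69.97
G01 X226.58 Y85.41
G0 X170.71 Y110.39
M4 S228
G01 X181.01 Y106.42 F4136
G01 X182.65 Y89.03
G01 X178.62 Y68.47
G01 X171.92 Y54.97
G01 X165.55 Y58.80
M5
G0 X0.00 Y0.00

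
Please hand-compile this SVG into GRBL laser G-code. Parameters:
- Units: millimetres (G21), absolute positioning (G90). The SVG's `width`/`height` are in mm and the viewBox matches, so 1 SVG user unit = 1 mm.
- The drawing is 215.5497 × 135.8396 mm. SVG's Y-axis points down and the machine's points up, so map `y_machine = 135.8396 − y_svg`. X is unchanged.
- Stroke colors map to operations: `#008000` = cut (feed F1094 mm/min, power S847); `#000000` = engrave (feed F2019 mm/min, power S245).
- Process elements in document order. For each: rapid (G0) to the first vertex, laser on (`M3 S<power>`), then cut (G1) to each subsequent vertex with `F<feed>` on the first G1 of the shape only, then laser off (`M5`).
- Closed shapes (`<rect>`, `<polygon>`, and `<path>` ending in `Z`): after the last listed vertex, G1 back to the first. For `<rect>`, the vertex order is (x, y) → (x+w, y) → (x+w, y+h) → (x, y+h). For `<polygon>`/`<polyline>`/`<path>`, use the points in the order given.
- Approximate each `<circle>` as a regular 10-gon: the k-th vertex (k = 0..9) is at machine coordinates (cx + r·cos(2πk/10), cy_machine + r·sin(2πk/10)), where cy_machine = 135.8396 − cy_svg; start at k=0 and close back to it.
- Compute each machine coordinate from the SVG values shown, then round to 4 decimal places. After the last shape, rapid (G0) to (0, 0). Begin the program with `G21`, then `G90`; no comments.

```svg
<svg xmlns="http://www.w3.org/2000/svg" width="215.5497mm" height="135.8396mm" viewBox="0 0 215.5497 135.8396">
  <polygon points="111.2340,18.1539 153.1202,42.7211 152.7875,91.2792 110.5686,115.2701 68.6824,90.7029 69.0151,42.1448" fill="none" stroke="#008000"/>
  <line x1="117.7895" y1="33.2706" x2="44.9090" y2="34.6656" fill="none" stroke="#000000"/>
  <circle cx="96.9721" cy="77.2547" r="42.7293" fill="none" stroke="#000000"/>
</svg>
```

1 u = 1 mm; y_m = 135.8396 − y.

[1] `<polygon>` regular polygon, #008000→cut S847 F1094: (111.2340,117.6857) → (153.1202,93.1185) → (152.7875,44.5604) → (110.5686,20.5695) → (68.6824,45.1367) → (69.0151,93.6948) → (111.2340,117.6857) (closed)

[2] `<line>` line segment, #000000→engrave S245 F2019: (117.7895,102.5690) → (44.9090,101.1740)

[3] `<circle>` circle, #000000→engrave S245 F2019: (139.7014,58.5849) → (131.5408,83.7006) → (110.1762,99.2229) → (83.7680,99.2229) → (62.4034,83.7006) → (54.2428,58.5849) → (62.4034,33.4692) → (83.7680,17.9469) → (110.1762,17.9469) → (131.5408,33.4692) → (139.7014,58.5849) (closed)

G21
G90
G0 X111.2340 Y117.6857
M3 S847
G1 X153.1202 Y93.1185 F1094
G1 X152.7875 Y44.5604
G1 X110.5686 Y20.5695
G1 X68.6824 Y45.1367
G1 X69.0151 Y93.6948
G1 X111.2340 Y117.6857
M5
G0 X117.7895 Y102.5690
M3 S245
G1 X44.9090 Y101.1740 F2019
M5
G0 X139.7014 Y58.5849
M3 S245
G1 X131.5408 Y83.7006 F2019
G1 X110.1762 Y99.2229
G1 X83.7680 Y99.2229
G1 X62.4034 Y83.7006
G1 X54.2428 Y58.5849
G1 X62.4034 Y33.4692
G1 X83.7680 Y17.9469
G1 X110.1762 Y17.9469
G1 X131.5408 Y33.4692
G1 X139.7014 Y58.5849
M5
G0 X0.0000 Y0.0000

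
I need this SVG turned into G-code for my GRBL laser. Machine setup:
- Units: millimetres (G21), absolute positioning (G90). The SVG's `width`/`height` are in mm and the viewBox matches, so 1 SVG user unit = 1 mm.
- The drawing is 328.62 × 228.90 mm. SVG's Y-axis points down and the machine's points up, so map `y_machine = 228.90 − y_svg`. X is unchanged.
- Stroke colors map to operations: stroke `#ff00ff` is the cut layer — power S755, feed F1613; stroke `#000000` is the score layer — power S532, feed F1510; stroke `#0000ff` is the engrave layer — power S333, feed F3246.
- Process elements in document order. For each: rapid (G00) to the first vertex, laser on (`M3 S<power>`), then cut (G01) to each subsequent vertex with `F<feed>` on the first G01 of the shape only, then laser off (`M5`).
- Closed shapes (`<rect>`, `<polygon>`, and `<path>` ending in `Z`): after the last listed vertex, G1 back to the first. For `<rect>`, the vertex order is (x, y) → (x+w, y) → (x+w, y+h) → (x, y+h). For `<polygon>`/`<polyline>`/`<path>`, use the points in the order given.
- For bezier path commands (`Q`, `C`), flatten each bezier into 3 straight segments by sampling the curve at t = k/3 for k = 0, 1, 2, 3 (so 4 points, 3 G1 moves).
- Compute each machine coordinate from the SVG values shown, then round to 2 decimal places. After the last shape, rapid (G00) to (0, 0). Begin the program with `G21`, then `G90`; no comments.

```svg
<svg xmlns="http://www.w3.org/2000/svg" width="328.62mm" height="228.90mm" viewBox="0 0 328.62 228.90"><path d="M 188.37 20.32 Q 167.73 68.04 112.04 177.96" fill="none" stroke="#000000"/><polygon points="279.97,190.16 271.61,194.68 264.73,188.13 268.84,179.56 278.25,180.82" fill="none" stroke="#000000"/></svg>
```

G21
G90
G00 X188.37 Y208.58
M3 S532
G01 X170.72 Y169.86 F1510
G01 X145.27 Y117.31
G01 X112.04 Y50.94
M5
G00 X279.97 Y38.74
M3 S532
G01 X271.61 Y34.22 F1510
G01 X264.73 Y40.77
G01 X268.84 Y49.34
G01 X278.25 Y48.08
G01 X279.97 Y38.74
M5
G00 X0.00 Y0.00

viewBox `0 0 328.62 228.90` with mm width/height → 1 unit = 1 mm. Flip: y_m = 228.90 − y_svg.

**Shape 1** — `<path>` quadratic bezier, stroke `#000000` → score (S532, F1510). Control points (SVG): P0=(188.37,20.32), P1=(167.73,68.04), P2=(112.04,177.96); sampled at t=k/3. Machine vertices: (188.37,208.58) → (170.72,169.86) → (145.27,117.31) → (112.04,50.94). Open path.

**Shape 2** — `<polygon>` regular polygon, stroke `#000000` → score (S532, F1510). Machine vertices: (279.97,38.74) → (271.61,34.22) → (264.73,40.77) → (268.84,49.34) → (278.25,48.08) → (279.97,38.74). Closed: final G1 returns to the first vertex.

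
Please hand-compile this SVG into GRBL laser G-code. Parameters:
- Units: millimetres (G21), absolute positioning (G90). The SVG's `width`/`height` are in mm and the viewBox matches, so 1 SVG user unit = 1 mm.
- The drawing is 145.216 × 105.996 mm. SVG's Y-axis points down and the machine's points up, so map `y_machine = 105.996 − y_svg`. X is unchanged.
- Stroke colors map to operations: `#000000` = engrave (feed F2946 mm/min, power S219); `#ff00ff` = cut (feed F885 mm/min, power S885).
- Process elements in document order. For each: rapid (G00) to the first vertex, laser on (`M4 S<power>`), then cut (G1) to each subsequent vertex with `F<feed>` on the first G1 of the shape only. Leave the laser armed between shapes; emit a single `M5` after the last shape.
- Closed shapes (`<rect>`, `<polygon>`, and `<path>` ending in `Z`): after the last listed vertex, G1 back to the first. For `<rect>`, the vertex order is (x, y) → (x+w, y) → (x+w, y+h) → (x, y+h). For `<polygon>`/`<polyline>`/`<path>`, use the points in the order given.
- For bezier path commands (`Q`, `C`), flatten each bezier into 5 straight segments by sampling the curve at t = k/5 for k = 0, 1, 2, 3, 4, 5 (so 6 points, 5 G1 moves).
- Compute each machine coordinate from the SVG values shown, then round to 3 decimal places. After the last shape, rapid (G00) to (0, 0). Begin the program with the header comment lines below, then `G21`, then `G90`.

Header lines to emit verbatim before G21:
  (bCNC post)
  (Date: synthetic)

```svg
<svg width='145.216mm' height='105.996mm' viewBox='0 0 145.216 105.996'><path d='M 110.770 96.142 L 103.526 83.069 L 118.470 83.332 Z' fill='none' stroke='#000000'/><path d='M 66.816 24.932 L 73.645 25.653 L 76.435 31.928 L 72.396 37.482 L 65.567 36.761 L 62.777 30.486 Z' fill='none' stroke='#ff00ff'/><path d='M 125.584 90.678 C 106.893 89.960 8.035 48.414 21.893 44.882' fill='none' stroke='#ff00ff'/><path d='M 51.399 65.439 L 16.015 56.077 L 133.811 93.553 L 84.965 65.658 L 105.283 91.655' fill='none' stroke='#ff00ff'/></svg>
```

(bCNC post)
(Date: synthetic)
G21
G90
G00 X110.770 Y9.854
M4 S219
G1 X103.526 Y22.927 F2946
G1 X118.470 Y22.664
G1 X110.770 Y9.854
G00 X66.816 Y81.064
M4 S885
G1 X73.645 Y80.343 F885
G1 X76.435 Y74.068
G1 X72.396 Y68.514
G1 X65.567 Y69.235
G1 X62.777 Y75.510
G1 X66.816 Y81.064
G00 X125.584 Y15.318
M4 S885
G1 X106.292 Y20.017 F885
G1 X77.019 Y30.731
G1 X47.023 Y43.675
G1 X25.561 Y55.064
G1 X21.893 Y61.114
G00 X51.399 Y40.557
M4 S885
G1 X16.015 Y49.919 F885
G1 X133.811 Y12.443
G1 X84.965 Y40.338
G1 X105.283 Y14.341
M5
G00 X0.000 Y0.000

viewBox `0 0 145.216 105.996` with mm width/height → 1 unit = 1 mm. Flip: y_m = 105.996 − y_svg.

**Shape 1** — `<path>` regular polygon, stroke `#000000` → engrave (S219, F2946). Machine vertices: (110.770,9.854) → (103.526,22.927) → (118.470,22.664) → (110.770,9.854). Closed: final G1 returns to the first vertex.

**Shape 2** — `<path>` regular polygon, stroke `#ff00ff` → cut (S885, F885). Machine vertices: (66.816,81.064) → (73.645,80.343) → (76.435,74.068) → (72.396,68.514) → (65.567,69.235) → (62.777,75.510) → (66.816,81.064). Closed: final G1 returns to the first vertex.

**Shape 3** — `<path>` cubic bezier, stroke `#ff00ff` → cut (S885, F885). Control points (SVG): P0=(125.584,90.678), P1=(106.893,89.960), P2=(8.035,48.414), P3=(21.893,44.882); sampled at t=k/5. Machine vertices: (125.584,15.318) → (106.292,20.017) → (77.019,30.731) → (47.023,43.675) → (25.561,55.064) → (21.893,61.114). Open path.

**Shape 4** — `<path>` open polyline, stroke `#ff00ff` → cut (S885, F885). Machine vertices: (51.399,40.557) → (16.015,49.919) → (133.811,12.443) → (84.965,40.338) → (105.283,14.341). Open path.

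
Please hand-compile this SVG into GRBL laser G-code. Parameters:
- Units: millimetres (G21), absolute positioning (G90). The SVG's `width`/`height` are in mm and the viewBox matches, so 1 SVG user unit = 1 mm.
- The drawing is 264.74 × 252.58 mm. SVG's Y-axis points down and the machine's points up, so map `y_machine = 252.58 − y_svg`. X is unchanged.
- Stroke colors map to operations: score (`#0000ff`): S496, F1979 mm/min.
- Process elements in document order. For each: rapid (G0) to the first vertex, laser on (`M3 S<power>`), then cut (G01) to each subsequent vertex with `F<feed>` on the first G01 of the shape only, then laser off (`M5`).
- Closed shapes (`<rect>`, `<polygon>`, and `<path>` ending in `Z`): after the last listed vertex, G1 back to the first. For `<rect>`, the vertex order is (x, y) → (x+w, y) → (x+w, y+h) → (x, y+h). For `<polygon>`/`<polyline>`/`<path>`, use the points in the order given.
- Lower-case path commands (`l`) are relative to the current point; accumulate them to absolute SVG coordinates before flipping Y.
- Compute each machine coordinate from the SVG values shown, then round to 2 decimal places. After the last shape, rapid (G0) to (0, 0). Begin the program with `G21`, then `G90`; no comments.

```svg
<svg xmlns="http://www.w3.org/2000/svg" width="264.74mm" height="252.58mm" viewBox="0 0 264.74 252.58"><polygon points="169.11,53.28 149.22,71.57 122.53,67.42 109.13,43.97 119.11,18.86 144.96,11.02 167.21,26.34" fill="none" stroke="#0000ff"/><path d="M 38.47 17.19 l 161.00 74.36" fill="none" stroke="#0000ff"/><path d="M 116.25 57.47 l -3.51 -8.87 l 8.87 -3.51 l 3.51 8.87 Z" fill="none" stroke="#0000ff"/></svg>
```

G21
G90
G0 X169.11 Y199.30
M3 S496
G01 X149.22 Y181.01 F1979
G01 X122.53 Y185.16
G01 X109.13 Y208.61
G01 X119.11 Y233.72
G01 X144.96 Y241.56
G01 X167.21 Y226.24
G01 X169.11 Y199.30
M5
G0 X38.47 Y235.39
M3 S496
G01 X199.47 Y161.03 F1979
M5
G0 X116.25 Y195.11
M3 S496
G01 X112.74 Y203.98 F1979
G01 X121.61 Y207.49
G01 X125.12 Y198.62
G01 X116.25 Y195.11
M5
G0 X0.00 Y0.00

Since the viewBox matches the mm dimensions, user units are millimetres directly. The only transform is the Y-flip y_m = 252.58 − y_svg.

Shape 1 is a regular polygon drawn with `<polygon>`. Its stroke #0000ff means score at S496, F1979. After flipping Y the toolpath is (169.11,199.30) → (149.22,181.01) → (122.53,185.16) → (109.13,208.61) → (119.11,233.72) → (144.96,241.56) → (167.21,226.24) → (169.11,199.30), returning to the start.

Shape 2 is a line segment drawn with `<path>`. Its stroke #0000ff means score at S496, F1979. After flipping Y the toolpath is (38.47,235.39) → (199.47,161.03).

Shape 3 is a regular polygon drawn with `<path>`. Its stroke #0000ff means score at S496, F1979. After flipping Y the toolpath is (116.25,195.11) → (112.74,203.98) → (121.61,207.49) → (125.12,198.62) → (116.25,195.11), returning to the start.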